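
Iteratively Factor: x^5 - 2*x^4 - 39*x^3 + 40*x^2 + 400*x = (x - 5)*(x^4 + 3*x^3 - 24*x^2 - 80*x) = x*(x - 5)*(x^3 + 3*x^2 - 24*x - 80) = x*(x - 5)*(x + 4)*(x^2 - x - 20) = x*(x - 5)^2*(x + 4)*(x + 4)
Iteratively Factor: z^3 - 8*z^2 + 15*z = (z)*(z^2 - 8*z + 15) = z*(z - 5)*(z - 3)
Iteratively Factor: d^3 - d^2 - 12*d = (d - 4)*(d^2 + 3*d) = d*(d - 4)*(d + 3)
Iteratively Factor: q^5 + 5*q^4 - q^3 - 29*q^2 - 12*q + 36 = (q - 1)*(q^4 + 6*q^3 + 5*q^2 - 24*q - 36) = (q - 1)*(q + 3)*(q^3 + 3*q^2 - 4*q - 12) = (q - 1)*(q + 2)*(q + 3)*(q^2 + q - 6) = (q - 2)*(q - 1)*(q + 2)*(q + 3)*(q + 3)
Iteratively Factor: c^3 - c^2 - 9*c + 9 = (c - 1)*(c^2 - 9) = (c - 1)*(c + 3)*(c - 3)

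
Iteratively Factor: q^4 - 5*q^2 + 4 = (q - 1)*(q^3 + q^2 - 4*q - 4) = (q - 1)*(q + 1)*(q^2 - 4) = (q - 1)*(q + 1)*(q + 2)*(q - 2)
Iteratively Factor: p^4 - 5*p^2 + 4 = (p + 1)*(p^3 - p^2 - 4*p + 4) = (p - 2)*(p + 1)*(p^2 + p - 2) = (p - 2)*(p - 1)*(p + 1)*(p + 2)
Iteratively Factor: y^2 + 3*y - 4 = (y - 1)*(y + 4)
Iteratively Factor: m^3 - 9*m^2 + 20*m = (m - 4)*(m^2 - 5*m) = m*(m - 4)*(m - 5)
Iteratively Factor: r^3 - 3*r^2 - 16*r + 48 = (r - 3)*(r^2 - 16) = (r - 3)*(r + 4)*(r - 4)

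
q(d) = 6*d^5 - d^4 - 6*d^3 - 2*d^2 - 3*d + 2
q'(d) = 30*d^4 - 4*d^3 - 18*d^2 - 4*d - 3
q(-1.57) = -38.31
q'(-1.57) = 156.66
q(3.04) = 1278.25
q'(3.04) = 2268.33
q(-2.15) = -238.17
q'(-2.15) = 603.17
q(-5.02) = -19037.38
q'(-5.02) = 19121.30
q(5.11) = 19357.28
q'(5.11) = 19428.06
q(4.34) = 8344.52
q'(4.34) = 9957.01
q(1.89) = 80.62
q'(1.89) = 280.93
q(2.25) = 237.14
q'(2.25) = 620.18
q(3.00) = 1190.00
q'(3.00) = 2145.00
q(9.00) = 343172.00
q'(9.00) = 192417.00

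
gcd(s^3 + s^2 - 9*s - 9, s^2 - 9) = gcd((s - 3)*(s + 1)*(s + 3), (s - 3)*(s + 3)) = s^2 - 9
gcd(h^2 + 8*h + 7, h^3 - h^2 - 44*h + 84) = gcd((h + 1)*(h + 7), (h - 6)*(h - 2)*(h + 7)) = h + 7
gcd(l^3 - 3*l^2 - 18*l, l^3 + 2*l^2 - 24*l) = l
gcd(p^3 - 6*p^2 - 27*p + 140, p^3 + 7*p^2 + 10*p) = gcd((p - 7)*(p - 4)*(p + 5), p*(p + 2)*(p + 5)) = p + 5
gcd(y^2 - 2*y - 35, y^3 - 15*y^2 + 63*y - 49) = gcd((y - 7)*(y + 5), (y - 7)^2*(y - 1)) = y - 7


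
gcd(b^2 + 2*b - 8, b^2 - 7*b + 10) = b - 2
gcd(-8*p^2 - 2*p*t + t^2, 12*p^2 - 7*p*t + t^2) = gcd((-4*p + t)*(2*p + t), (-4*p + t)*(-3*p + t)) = 4*p - t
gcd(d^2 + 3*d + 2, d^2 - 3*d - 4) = d + 1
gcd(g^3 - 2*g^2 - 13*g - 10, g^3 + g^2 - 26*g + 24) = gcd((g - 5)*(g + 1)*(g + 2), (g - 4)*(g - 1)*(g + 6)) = 1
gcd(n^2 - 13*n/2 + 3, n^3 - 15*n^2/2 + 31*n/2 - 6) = n - 1/2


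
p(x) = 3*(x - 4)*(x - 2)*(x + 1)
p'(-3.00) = 177.00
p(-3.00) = -210.00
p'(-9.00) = 1005.00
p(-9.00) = -3432.00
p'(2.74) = -8.63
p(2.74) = -10.46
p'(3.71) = 18.58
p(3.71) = -7.01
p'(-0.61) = 27.65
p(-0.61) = 14.08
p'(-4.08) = 278.22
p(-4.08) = -453.93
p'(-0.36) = 17.97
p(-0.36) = 19.76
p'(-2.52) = 138.75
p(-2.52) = -134.39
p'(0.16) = 1.43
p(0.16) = 24.59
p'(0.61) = -8.95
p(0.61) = 22.76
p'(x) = 3*(x - 4)*(x - 2) + 3*(x - 4)*(x + 1) + 3*(x - 2)*(x + 1)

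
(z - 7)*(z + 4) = z^2 - 3*z - 28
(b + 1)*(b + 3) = b^2 + 4*b + 3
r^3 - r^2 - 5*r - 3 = (r - 3)*(r + 1)^2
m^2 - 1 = (m - 1)*(m + 1)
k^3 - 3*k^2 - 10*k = k*(k - 5)*(k + 2)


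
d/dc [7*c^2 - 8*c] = 14*c - 8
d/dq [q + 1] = 1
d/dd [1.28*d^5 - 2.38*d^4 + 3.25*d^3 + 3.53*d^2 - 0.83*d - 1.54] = 6.4*d^4 - 9.52*d^3 + 9.75*d^2 + 7.06*d - 0.83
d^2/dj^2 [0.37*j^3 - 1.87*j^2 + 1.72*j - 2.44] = 2.22*j - 3.74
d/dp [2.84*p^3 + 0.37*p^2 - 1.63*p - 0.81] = 8.52*p^2 + 0.74*p - 1.63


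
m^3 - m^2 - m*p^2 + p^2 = (m - 1)*(m - p)*(m + p)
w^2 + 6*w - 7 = (w - 1)*(w + 7)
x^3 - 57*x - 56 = (x - 8)*(x + 1)*(x + 7)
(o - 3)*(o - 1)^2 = o^3 - 5*o^2 + 7*o - 3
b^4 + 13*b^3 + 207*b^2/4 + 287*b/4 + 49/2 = (b + 1/2)*(b + 2)*(b + 7/2)*(b + 7)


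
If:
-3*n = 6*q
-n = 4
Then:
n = -4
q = 2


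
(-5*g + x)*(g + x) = -5*g^2 - 4*g*x + x^2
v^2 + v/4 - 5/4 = (v - 1)*(v + 5/4)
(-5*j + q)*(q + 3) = -5*j*q - 15*j + q^2 + 3*q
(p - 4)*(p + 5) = p^2 + p - 20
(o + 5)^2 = o^2 + 10*o + 25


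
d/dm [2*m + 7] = 2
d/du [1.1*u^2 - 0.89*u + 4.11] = 2.2*u - 0.89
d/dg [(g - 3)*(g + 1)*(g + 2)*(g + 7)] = 4*g^3 + 21*g^2 - 14*g - 55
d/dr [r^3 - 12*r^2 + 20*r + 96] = 3*r^2 - 24*r + 20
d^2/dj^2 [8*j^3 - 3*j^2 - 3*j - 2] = 48*j - 6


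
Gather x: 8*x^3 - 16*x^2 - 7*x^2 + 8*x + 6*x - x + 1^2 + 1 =8*x^3 - 23*x^2 + 13*x + 2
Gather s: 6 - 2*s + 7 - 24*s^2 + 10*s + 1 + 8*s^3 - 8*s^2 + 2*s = 8*s^3 - 32*s^2 + 10*s + 14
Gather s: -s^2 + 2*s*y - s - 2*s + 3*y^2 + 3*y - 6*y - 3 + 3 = -s^2 + s*(2*y - 3) + 3*y^2 - 3*y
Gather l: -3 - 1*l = -l - 3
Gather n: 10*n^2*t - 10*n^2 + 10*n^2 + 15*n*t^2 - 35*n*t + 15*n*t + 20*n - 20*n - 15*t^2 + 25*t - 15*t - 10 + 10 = 10*n^2*t + n*(15*t^2 - 20*t) - 15*t^2 + 10*t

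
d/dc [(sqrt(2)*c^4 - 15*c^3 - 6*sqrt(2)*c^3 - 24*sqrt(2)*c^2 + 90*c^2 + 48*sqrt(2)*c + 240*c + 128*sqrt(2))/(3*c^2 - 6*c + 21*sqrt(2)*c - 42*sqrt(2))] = (2*sqrt(2)*c^5 - 12*sqrt(2)*c^4 + 27*c^4 - 186*sqrt(2)*c^3 - 220*c^3 - 252*c^2 + 1260*sqrt(2)*c^2 - 2776*sqrt(2)*c + 1344*c - 3104*sqrt(2) - 3136)/(3*(c^4 - 4*c^3 + 14*sqrt(2)*c^3 - 56*sqrt(2)*c^2 + 102*c^2 - 392*c + 56*sqrt(2)*c + 392))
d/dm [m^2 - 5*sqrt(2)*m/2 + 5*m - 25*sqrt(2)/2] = 2*m - 5*sqrt(2)/2 + 5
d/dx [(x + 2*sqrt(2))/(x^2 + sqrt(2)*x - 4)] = (x^2 + sqrt(2)*x - (x + 2*sqrt(2))*(2*x + sqrt(2)) - 4)/(x^2 + sqrt(2)*x - 4)^2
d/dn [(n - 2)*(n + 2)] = 2*n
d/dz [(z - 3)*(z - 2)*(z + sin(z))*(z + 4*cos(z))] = -(z - 3)*(z - 2)*(z + sin(z))*(4*sin(z) - 1) + (z - 3)*(z - 2)*(z + 4*cos(z))*(cos(z) + 1) + (z - 3)*(z + sin(z))*(z + 4*cos(z)) + (z - 2)*(z + sin(z))*(z + 4*cos(z))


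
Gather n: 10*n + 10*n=20*n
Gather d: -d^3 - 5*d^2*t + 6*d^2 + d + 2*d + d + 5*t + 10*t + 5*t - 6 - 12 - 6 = -d^3 + d^2*(6 - 5*t) + 4*d + 20*t - 24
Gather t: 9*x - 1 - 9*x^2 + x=-9*x^2 + 10*x - 1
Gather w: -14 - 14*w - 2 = -14*w - 16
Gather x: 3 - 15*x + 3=6 - 15*x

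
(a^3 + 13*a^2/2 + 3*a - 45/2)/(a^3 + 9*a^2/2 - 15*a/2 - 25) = (2*a^2 + 3*a - 9)/(2*a^2 - a - 10)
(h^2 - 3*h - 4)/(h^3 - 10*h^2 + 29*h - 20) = (h + 1)/(h^2 - 6*h + 5)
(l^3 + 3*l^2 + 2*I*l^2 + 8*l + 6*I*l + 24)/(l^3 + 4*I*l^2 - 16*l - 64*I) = (l^2 + l*(3 - 2*I) - 6*I)/(l^2 - 16)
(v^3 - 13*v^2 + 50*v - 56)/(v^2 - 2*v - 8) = (v^2 - 9*v + 14)/(v + 2)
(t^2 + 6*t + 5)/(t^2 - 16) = (t^2 + 6*t + 5)/(t^2 - 16)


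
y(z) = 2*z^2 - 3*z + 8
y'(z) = 4*z - 3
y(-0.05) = 8.16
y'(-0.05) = -3.20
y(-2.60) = 29.32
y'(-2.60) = -13.40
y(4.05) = 28.66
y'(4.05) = 13.20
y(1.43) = 7.80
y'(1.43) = 2.72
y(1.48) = 7.94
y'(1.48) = 2.92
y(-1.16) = 14.17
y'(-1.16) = -7.64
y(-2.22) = 24.52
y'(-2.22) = -11.88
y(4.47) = 34.55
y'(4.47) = 14.88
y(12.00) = 260.00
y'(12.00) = 45.00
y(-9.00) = 197.00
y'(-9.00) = -39.00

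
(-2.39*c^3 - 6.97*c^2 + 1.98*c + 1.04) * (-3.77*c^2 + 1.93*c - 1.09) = 9.0103*c^5 + 21.6642*c^4 - 18.3116*c^3 + 7.4979*c^2 - 0.151*c - 1.1336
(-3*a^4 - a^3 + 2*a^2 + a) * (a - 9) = -3*a^5 + 26*a^4 + 11*a^3 - 17*a^2 - 9*a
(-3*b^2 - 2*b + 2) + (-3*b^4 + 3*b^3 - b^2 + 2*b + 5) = -3*b^4 + 3*b^3 - 4*b^2 + 7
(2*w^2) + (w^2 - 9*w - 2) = 3*w^2 - 9*w - 2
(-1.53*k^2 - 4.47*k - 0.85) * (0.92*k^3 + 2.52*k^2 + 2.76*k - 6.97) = -1.4076*k^5 - 7.968*k^4 - 16.2692*k^3 - 3.8151*k^2 + 28.8099*k + 5.9245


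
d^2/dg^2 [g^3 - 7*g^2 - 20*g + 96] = 6*g - 14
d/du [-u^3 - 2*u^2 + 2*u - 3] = -3*u^2 - 4*u + 2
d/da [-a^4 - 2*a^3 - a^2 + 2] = 2*a*(-2*a^2 - 3*a - 1)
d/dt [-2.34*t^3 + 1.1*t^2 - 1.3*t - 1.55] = -7.02*t^2 + 2.2*t - 1.3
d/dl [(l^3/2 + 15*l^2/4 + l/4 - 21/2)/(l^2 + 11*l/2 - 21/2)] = 1/2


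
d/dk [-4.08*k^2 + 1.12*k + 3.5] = 1.12 - 8.16*k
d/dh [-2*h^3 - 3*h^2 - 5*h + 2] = -6*h^2 - 6*h - 5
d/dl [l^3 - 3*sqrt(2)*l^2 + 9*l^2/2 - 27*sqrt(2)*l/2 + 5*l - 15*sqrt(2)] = 3*l^2 - 6*sqrt(2)*l + 9*l - 27*sqrt(2)/2 + 5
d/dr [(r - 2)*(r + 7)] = 2*r + 5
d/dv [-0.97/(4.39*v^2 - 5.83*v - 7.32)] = (8.5166*v - 5.6551)/(-4.39*v^2 + 5.83*v + 7.32)^2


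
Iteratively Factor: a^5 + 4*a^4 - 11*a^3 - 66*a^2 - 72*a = (a + 3)*(a^4 + a^3 - 14*a^2 - 24*a) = (a + 3)^2*(a^3 - 2*a^2 - 8*a) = (a - 4)*(a + 3)^2*(a^2 + 2*a) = a*(a - 4)*(a + 3)^2*(a + 2)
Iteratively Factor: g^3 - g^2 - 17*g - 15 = (g + 1)*(g^2 - 2*g - 15) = (g - 5)*(g + 1)*(g + 3)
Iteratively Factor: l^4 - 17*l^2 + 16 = (l - 1)*(l^3 + l^2 - 16*l - 16) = (l - 4)*(l - 1)*(l^2 + 5*l + 4) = (l - 4)*(l - 1)*(l + 4)*(l + 1)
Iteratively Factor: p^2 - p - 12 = (p - 4)*(p + 3)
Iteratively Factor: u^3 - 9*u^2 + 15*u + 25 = (u - 5)*(u^2 - 4*u - 5) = (u - 5)^2*(u + 1)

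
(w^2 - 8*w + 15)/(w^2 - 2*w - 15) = (w - 3)/(w + 3)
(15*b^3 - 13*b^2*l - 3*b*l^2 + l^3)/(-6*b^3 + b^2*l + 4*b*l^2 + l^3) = (-5*b + l)/(2*b + l)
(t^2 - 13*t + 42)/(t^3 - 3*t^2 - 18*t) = (t - 7)/(t*(t + 3))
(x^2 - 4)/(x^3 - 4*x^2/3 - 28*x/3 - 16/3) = 3*(x - 2)/(3*x^2 - 10*x - 8)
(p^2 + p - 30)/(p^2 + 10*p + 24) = (p - 5)/(p + 4)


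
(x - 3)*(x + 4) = x^2 + x - 12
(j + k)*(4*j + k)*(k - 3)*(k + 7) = 4*j^2*k^2 + 16*j^2*k - 84*j^2 + 5*j*k^3 + 20*j*k^2 - 105*j*k + k^4 + 4*k^3 - 21*k^2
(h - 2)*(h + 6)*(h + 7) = h^3 + 11*h^2 + 16*h - 84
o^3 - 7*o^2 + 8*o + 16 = (o - 4)^2*(o + 1)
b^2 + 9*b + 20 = (b + 4)*(b + 5)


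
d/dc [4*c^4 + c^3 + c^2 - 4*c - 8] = 16*c^3 + 3*c^2 + 2*c - 4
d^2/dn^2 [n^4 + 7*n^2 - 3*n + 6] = 12*n^2 + 14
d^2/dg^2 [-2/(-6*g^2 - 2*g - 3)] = 8*(-18*g^2 - 6*g + 2*(6*g + 1)^2 - 9)/(6*g^2 + 2*g + 3)^3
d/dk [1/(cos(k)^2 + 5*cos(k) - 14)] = (2*cos(k) + 5)*sin(k)/(cos(k)^2 + 5*cos(k) - 14)^2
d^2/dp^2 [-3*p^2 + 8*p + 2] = -6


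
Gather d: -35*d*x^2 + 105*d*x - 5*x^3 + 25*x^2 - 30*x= d*(-35*x^2 + 105*x) - 5*x^3 + 25*x^2 - 30*x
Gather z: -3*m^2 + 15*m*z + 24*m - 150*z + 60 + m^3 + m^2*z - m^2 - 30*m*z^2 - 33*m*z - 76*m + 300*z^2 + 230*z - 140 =m^3 - 4*m^2 - 52*m + z^2*(300 - 30*m) + z*(m^2 - 18*m + 80) - 80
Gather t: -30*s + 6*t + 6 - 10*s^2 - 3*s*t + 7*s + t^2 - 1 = -10*s^2 - 23*s + t^2 + t*(6 - 3*s) + 5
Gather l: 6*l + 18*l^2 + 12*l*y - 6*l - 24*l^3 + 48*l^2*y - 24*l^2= -24*l^3 + l^2*(48*y - 6) + 12*l*y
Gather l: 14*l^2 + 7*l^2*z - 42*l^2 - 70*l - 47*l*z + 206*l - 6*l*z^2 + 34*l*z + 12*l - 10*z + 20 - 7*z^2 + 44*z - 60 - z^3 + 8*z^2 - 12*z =l^2*(7*z - 28) + l*(-6*z^2 - 13*z + 148) - z^3 + z^2 + 22*z - 40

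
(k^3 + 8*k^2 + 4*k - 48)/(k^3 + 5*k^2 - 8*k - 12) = (k + 4)/(k + 1)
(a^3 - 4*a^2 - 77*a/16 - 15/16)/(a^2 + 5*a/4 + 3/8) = (4*a^2 - 19*a - 5)/(2*(2*a + 1))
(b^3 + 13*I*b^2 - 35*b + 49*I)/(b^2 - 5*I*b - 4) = (b^2 + 14*I*b - 49)/(b - 4*I)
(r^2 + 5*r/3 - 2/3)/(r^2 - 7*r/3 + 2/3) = (r + 2)/(r - 2)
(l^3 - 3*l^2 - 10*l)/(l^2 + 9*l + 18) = l*(l^2 - 3*l - 10)/(l^2 + 9*l + 18)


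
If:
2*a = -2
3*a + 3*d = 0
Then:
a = -1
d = 1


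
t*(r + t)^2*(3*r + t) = 3*r^3*t + 7*r^2*t^2 + 5*r*t^3 + t^4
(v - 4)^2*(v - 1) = v^3 - 9*v^2 + 24*v - 16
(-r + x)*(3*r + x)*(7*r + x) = -21*r^3 + 11*r^2*x + 9*r*x^2 + x^3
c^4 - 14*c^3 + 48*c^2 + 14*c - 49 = (c - 7)^2*(c - 1)*(c + 1)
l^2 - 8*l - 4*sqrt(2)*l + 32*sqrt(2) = (l - 8)*(l - 4*sqrt(2))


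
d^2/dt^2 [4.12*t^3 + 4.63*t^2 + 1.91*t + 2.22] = 24.72*t + 9.26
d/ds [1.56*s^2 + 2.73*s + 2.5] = 3.12*s + 2.73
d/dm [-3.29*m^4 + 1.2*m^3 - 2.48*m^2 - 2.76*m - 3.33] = -13.16*m^3 + 3.6*m^2 - 4.96*m - 2.76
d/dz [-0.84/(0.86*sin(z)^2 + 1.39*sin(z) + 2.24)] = (1.4448*sin(z) + 1.1676)*cos(z)/(0.86*sin(z)^2 + 1.39*sin(z) + 2.24)^2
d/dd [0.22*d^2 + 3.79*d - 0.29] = 0.44*d + 3.79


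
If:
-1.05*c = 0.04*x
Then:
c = -0.0380952380952381*x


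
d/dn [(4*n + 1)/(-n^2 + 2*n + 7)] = 2*(2*n^2 + n + 13)/(n^4 - 4*n^3 - 10*n^2 + 28*n + 49)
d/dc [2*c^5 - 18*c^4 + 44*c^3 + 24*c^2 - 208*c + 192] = 10*c^4 - 72*c^3 + 132*c^2 + 48*c - 208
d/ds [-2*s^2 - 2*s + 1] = -4*s - 2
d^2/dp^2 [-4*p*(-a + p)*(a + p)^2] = 8*a^2 - 24*a*p - 48*p^2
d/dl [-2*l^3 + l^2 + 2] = 2*l*(1 - 3*l)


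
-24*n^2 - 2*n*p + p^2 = (-6*n + p)*(4*n + p)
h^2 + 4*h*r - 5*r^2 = (h - r)*(h + 5*r)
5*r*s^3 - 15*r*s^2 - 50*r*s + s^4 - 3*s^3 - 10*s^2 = s*(5*r + s)*(s - 5)*(s + 2)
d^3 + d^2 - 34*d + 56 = (d - 4)*(d - 2)*(d + 7)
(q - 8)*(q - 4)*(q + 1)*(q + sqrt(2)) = q^4 - 11*q^3 + sqrt(2)*q^3 - 11*sqrt(2)*q^2 + 20*q^2 + 20*sqrt(2)*q + 32*q + 32*sqrt(2)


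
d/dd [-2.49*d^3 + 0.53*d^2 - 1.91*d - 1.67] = -7.47*d^2 + 1.06*d - 1.91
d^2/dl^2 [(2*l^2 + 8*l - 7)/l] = -14/l^3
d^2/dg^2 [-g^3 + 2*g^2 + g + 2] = 4 - 6*g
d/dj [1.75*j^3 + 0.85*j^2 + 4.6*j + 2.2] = 5.25*j^2 + 1.7*j + 4.6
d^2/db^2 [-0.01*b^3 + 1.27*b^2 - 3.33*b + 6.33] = 2.54 - 0.06*b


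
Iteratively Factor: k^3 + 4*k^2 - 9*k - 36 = (k - 3)*(k^2 + 7*k + 12) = (k - 3)*(k + 4)*(k + 3)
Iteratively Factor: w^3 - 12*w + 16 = (w + 4)*(w^2 - 4*w + 4) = (w - 2)*(w + 4)*(w - 2)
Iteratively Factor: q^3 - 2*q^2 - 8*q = (q - 4)*(q^2 + 2*q) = (q - 4)*(q + 2)*(q)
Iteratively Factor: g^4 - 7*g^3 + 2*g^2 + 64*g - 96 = (g - 4)*(g^3 - 3*g^2 - 10*g + 24) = (g - 4)*(g + 3)*(g^2 - 6*g + 8) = (g - 4)^2*(g + 3)*(g - 2)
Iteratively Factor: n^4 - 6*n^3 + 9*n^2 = (n)*(n^3 - 6*n^2 + 9*n) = n^2*(n^2 - 6*n + 9) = n^2*(n - 3)*(n - 3)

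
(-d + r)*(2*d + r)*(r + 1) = -2*d^2*r - 2*d^2 + d*r^2 + d*r + r^3 + r^2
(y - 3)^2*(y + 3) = y^3 - 3*y^2 - 9*y + 27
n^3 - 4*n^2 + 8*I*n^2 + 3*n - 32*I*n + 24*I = (n - 3)*(n - 1)*(n + 8*I)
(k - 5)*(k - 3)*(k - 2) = k^3 - 10*k^2 + 31*k - 30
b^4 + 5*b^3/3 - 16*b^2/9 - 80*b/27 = b*(b - 4/3)*(b + 4/3)*(b + 5/3)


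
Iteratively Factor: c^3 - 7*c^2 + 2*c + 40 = (c + 2)*(c^2 - 9*c + 20) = (c - 5)*(c + 2)*(c - 4)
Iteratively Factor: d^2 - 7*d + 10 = (d - 5)*(d - 2)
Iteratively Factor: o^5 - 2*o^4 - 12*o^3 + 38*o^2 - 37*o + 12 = (o - 1)*(o^4 - o^3 - 13*o^2 + 25*o - 12) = (o - 3)*(o - 1)*(o^3 + 2*o^2 - 7*o + 4) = (o - 3)*(o - 1)*(o + 4)*(o^2 - 2*o + 1) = (o - 3)*(o - 1)^2*(o + 4)*(o - 1)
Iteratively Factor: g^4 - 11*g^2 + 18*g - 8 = (g - 2)*(g^3 + 2*g^2 - 7*g + 4) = (g - 2)*(g - 1)*(g^2 + 3*g - 4) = (g - 2)*(g - 1)^2*(g + 4)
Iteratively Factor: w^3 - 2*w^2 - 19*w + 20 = (w - 1)*(w^2 - w - 20) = (w - 1)*(w + 4)*(w - 5)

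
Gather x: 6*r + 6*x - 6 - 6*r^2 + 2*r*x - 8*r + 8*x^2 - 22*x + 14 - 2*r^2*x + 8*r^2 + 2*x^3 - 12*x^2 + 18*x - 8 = 2*r^2 - 2*r + 2*x^3 - 4*x^2 + x*(-2*r^2 + 2*r + 2)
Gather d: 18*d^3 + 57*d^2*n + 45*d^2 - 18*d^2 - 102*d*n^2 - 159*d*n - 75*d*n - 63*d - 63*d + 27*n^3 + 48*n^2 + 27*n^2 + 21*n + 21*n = 18*d^3 + d^2*(57*n + 27) + d*(-102*n^2 - 234*n - 126) + 27*n^3 + 75*n^2 + 42*n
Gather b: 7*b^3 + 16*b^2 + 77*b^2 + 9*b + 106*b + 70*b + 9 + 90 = 7*b^3 + 93*b^2 + 185*b + 99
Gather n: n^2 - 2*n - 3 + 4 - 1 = n^2 - 2*n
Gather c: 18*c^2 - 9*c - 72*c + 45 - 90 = 18*c^2 - 81*c - 45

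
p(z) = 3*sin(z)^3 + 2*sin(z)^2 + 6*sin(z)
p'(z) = 9*sin(z)^2*cos(z) + 4*sin(z)*cos(z) + 6*cos(z)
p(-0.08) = -0.47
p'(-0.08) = 5.72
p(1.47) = 10.90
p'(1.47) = 1.90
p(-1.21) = -6.32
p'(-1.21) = 3.58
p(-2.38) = -4.17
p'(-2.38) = -5.45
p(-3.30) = 1.01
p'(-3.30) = -6.77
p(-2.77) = -2.06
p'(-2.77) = -5.34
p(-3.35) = 1.35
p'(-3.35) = -7.06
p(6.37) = 0.54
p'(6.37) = 6.39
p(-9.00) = -2.34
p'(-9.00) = -5.36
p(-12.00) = 4.26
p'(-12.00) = 9.06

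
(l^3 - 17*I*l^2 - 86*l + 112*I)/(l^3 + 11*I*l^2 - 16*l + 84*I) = (l^2 - 15*I*l - 56)/(l^2 + 13*I*l - 42)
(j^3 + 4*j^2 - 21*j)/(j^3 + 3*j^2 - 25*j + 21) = j/(j - 1)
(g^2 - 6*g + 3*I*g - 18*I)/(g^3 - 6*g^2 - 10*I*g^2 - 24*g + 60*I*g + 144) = (g + 3*I)/(g^2 - 10*I*g - 24)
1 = 1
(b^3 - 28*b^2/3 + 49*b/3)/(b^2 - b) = (3*b^2 - 28*b + 49)/(3*(b - 1))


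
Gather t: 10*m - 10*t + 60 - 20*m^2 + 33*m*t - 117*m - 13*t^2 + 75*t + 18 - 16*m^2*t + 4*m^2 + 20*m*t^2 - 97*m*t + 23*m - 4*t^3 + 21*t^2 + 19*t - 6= -16*m^2 - 84*m - 4*t^3 + t^2*(20*m + 8) + t*(-16*m^2 - 64*m + 84) + 72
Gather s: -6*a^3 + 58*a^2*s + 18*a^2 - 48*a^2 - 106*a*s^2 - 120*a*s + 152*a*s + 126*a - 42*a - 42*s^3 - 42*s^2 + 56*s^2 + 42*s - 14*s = -6*a^3 - 30*a^2 + 84*a - 42*s^3 + s^2*(14 - 106*a) + s*(58*a^2 + 32*a + 28)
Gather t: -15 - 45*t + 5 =-45*t - 10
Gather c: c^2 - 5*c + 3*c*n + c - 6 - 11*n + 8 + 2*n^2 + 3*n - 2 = c^2 + c*(3*n - 4) + 2*n^2 - 8*n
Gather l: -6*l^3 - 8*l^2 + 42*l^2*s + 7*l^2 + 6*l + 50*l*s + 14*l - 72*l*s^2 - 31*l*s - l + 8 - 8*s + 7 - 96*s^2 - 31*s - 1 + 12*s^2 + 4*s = -6*l^3 + l^2*(42*s - 1) + l*(-72*s^2 + 19*s + 19) - 84*s^2 - 35*s + 14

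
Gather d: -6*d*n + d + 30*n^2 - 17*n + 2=d*(1 - 6*n) + 30*n^2 - 17*n + 2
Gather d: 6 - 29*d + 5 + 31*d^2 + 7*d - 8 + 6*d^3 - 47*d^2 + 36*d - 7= 6*d^3 - 16*d^2 + 14*d - 4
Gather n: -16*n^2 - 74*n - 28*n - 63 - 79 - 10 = -16*n^2 - 102*n - 152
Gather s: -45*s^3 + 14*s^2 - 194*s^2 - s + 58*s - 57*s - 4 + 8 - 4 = -45*s^3 - 180*s^2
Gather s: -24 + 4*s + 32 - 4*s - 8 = 0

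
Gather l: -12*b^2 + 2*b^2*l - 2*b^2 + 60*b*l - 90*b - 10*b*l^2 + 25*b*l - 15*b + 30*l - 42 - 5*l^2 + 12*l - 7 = -14*b^2 - 105*b + l^2*(-10*b - 5) + l*(2*b^2 + 85*b + 42) - 49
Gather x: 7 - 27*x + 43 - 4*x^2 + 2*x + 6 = -4*x^2 - 25*x + 56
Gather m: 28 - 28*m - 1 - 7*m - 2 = 25 - 35*m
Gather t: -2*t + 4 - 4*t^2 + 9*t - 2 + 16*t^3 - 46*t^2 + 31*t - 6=16*t^3 - 50*t^2 + 38*t - 4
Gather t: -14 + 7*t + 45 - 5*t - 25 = 2*t + 6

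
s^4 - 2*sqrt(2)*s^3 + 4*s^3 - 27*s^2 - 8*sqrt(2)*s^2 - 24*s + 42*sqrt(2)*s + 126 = (s - 3)*(s + 7)*(s - 3*sqrt(2))*(s + sqrt(2))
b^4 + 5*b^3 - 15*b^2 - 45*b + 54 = (b - 3)*(b - 1)*(b + 3)*(b + 6)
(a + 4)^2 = a^2 + 8*a + 16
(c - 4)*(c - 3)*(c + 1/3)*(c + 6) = c^4 - 2*c^3/3 - 91*c^2/3 + 62*c + 24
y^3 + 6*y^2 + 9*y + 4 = (y + 1)^2*(y + 4)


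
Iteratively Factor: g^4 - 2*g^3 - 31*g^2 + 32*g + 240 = (g - 4)*(g^3 + 2*g^2 - 23*g - 60) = (g - 5)*(g - 4)*(g^2 + 7*g + 12) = (g - 5)*(g - 4)*(g + 3)*(g + 4)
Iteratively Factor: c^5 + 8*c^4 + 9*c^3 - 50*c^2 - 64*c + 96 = (c + 4)*(c^4 + 4*c^3 - 7*c^2 - 22*c + 24) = (c + 3)*(c + 4)*(c^3 + c^2 - 10*c + 8) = (c - 2)*(c + 3)*(c + 4)*(c^2 + 3*c - 4) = (c - 2)*(c + 3)*(c + 4)^2*(c - 1)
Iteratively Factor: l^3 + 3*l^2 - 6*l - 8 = (l + 4)*(l^2 - l - 2) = (l - 2)*(l + 4)*(l + 1)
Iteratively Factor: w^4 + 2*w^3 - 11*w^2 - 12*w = (w + 4)*(w^3 - 2*w^2 - 3*w) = (w + 1)*(w + 4)*(w^2 - 3*w) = (w - 3)*(w + 1)*(w + 4)*(w)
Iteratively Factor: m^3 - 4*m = (m - 2)*(m^2 + 2*m) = m*(m - 2)*(m + 2)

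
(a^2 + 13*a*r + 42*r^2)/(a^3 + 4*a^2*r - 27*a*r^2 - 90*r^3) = (-a - 7*r)/(-a^2 + 2*a*r + 15*r^2)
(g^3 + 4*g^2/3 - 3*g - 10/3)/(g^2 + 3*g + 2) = g - 5/3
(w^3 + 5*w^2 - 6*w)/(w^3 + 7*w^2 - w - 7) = w*(w + 6)/(w^2 + 8*w + 7)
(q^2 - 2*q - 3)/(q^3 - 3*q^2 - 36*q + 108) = (q + 1)/(q^2 - 36)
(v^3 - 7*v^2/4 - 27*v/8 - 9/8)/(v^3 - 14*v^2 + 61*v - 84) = (8*v^2 + 10*v + 3)/(8*(v^2 - 11*v + 28))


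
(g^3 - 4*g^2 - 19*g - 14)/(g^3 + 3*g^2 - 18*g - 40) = (g^2 - 6*g - 7)/(g^2 + g - 20)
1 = 1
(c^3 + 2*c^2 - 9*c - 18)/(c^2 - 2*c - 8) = (c^2 - 9)/(c - 4)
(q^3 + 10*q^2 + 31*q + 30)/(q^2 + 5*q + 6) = q + 5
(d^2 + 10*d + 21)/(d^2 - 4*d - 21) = (d + 7)/(d - 7)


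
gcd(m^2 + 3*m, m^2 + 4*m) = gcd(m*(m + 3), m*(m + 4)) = m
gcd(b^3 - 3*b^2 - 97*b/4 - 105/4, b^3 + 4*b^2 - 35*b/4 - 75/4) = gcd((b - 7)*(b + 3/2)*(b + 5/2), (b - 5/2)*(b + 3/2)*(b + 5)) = b + 3/2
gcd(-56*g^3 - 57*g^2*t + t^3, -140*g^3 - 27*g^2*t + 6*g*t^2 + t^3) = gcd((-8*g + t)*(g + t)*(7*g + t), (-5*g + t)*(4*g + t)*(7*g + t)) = 7*g + t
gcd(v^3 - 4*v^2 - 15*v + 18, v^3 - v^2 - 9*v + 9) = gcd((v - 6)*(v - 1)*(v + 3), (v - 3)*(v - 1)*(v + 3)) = v^2 + 2*v - 3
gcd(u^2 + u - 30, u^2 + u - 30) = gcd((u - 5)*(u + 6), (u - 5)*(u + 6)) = u^2 + u - 30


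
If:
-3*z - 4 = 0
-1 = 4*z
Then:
No Solution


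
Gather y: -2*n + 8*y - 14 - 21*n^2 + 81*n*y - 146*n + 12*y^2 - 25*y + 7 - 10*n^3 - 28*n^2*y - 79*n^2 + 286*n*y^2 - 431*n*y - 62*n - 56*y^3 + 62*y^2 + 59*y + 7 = -10*n^3 - 100*n^2 - 210*n - 56*y^3 + y^2*(286*n + 74) + y*(-28*n^2 - 350*n + 42)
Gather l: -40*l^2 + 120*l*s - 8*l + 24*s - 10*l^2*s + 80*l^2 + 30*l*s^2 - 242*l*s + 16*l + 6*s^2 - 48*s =l^2*(40 - 10*s) + l*(30*s^2 - 122*s + 8) + 6*s^2 - 24*s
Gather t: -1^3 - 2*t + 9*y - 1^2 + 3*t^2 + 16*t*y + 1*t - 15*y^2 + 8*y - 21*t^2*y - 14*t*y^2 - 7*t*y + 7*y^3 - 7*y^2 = t^2*(3 - 21*y) + t*(-14*y^2 + 9*y - 1) + 7*y^3 - 22*y^2 + 17*y - 2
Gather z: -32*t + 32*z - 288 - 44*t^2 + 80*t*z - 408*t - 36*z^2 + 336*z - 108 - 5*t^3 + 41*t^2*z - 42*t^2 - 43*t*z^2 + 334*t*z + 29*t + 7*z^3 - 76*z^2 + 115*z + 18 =-5*t^3 - 86*t^2 - 411*t + 7*z^3 + z^2*(-43*t - 112) + z*(41*t^2 + 414*t + 483) - 378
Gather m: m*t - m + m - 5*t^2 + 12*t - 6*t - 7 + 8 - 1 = m*t - 5*t^2 + 6*t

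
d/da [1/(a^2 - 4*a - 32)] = 2*(2 - a)/(-a^2 + 4*a + 32)^2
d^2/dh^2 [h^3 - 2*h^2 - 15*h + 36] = 6*h - 4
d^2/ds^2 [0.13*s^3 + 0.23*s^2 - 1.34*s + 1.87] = 0.78*s + 0.46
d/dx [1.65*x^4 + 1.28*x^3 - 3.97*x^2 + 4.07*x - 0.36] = 6.6*x^3 + 3.84*x^2 - 7.94*x + 4.07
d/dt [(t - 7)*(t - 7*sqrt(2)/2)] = 2*t - 7 - 7*sqrt(2)/2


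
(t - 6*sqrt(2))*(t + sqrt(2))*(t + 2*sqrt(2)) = t^3 - 3*sqrt(2)*t^2 - 32*t - 24*sqrt(2)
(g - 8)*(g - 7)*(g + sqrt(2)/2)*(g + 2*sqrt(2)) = g^4 - 15*g^3 + 5*sqrt(2)*g^3/2 - 75*sqrt(2)*g^2/2 + 58*g^2 - 30*g + 140*sqrt(2)*g + 112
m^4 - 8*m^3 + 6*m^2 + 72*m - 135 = (m - 5)*(m - 3)^2*(m + 3)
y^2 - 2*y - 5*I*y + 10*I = (y - 2)*(y - 5*I)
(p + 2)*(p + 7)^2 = p^3 + 16*p^2 + 77*p + 98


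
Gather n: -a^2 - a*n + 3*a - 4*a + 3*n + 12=-a^2 - a + n*(3 - a) + 12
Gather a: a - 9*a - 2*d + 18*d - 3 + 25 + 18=-8*a + 16*d + 40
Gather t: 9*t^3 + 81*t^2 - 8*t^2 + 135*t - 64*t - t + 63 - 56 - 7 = 9*t^3 + 73*t^2 + 70*t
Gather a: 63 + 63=126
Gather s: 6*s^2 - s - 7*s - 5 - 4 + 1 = 6*s^2 - 8*s - 8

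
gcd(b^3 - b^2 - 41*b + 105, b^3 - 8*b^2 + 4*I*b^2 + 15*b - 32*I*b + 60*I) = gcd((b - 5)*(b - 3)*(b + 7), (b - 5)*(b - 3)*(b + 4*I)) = b^2 - 8*b + 15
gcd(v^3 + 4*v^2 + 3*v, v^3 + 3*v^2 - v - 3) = v^2 + 4*v + 3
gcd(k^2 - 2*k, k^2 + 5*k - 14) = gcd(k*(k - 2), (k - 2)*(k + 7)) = k - 2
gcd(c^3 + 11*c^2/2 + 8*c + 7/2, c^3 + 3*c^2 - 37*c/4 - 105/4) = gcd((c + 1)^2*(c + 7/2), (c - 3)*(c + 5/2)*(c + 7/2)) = c + 7/2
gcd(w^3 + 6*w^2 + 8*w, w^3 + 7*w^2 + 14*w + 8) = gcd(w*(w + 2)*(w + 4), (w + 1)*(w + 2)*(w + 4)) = w^2 + 6*w + 8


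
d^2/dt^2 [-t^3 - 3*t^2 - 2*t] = -6*t - 6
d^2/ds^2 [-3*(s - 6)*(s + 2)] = -6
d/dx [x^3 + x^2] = x*(3*x + 2)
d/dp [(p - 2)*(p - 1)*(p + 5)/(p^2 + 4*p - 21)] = (p^4 + 8*p^3 - 42*p^2 - 104*p + 233)/(p^4 + 8*p^3 - 26*p^2 - 168*p + 441)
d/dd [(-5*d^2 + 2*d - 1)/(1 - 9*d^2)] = 2*(9*d^2 - 14*d + 1)/(81*d^4 - 18*d^2 + 1)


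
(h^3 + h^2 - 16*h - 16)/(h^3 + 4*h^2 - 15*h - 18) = (h^2 - 16)/(h^2 + 3*h - 18)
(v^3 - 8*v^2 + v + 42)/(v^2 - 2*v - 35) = (v^2 - v - 6)/(v + 5)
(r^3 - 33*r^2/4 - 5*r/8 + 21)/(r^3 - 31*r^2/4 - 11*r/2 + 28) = (r + 3/2)/(r + 2)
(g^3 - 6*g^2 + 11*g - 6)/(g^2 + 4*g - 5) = (g^2 - 5*g + 6)/(g + 5)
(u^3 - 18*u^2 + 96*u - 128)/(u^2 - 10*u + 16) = u - 8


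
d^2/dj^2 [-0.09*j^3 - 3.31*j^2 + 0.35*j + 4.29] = -0.54*j - 6.62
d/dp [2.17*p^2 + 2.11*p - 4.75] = 4.34*p + 2.11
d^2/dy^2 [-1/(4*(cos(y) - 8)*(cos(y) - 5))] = (4*sin(y)^4 - 11*sin(y)^2 + 2275*cos(y)/4 - 39*cos(3*y)/4 - 251)/(4*(cos(y) - 8)^3*(cos(y) - 5)^3)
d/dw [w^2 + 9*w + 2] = 2*w + 9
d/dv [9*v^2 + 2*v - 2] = 18*v + 2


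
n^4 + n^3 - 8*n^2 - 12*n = n*(n - 3)*(n + 2)^2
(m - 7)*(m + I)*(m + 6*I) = m^3 - 7*m^2 + 7*I*m^2 - 6*m - 49*I*m + 42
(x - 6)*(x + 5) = x^2 - x - 30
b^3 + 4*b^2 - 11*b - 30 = (b - 3)*(b + 2)*(b + 5)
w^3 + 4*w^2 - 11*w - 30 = (w - 3)*(w + 2)*(w + 5)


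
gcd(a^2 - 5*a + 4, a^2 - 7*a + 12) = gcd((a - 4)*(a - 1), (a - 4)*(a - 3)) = a - 4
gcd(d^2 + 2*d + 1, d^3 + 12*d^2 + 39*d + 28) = d + 1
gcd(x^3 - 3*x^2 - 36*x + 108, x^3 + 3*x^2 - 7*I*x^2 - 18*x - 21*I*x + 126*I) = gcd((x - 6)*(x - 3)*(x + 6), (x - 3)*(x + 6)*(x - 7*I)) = x^2 + 3*x - 18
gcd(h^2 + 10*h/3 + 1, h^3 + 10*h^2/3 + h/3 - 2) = h + 3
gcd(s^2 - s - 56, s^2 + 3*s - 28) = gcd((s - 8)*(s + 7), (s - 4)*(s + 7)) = s + 7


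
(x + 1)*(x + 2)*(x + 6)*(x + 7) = x^4 + 16*x^3 + 83*x^2 + 152*x + 84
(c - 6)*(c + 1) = c^2 - 5*c - 6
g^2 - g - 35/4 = (g - 7/2)*(g + 5/2)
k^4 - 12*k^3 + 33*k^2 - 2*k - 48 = (k - 8)*(k - 3)*(k - 2)*(k + 1)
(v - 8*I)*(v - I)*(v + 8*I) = v^3 - I*v^2 + 64*v - 64*I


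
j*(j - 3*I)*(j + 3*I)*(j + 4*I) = j^4 + 4*I*j^3 + 9*j^2 + 36*I*j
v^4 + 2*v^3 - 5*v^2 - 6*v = v*(v - 2)*(v + 1)*(v + 3)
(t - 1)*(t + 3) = t^2 + 2*t - 3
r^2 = r^2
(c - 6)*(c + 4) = c^2 - 2*c - 24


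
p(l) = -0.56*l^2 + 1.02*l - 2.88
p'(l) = 1.02 - 1.12*l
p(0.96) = -2.42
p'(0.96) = -0.06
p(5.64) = -14.94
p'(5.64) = -5.30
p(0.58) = -2.48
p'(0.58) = 0.37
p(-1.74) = -6.35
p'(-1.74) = 2.97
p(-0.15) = -3.05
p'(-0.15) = 1.19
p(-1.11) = -4.70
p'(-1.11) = 2.26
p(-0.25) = -3.17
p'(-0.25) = 1.30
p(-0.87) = -4.19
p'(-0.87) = 1.99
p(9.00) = -39.06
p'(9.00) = -9.06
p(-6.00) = -29.16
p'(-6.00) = 7.74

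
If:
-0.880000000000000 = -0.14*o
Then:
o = 6.29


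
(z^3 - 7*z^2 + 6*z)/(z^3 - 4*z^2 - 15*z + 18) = z/(z + 3)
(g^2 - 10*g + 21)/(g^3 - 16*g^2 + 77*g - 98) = (g - 3)/(g^2 - 9*g + 14)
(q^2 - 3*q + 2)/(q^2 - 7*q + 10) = (q - 1)/(q - 5)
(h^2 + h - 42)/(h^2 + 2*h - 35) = (h - 6)/(h - 5)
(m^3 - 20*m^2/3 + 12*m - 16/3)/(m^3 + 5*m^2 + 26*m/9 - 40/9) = 3*(m^2 - 6*m + 8)/(3*m^2 + 17*m + 20)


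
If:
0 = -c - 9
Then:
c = -9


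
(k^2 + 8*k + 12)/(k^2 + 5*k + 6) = (k + 6)/(k + 3)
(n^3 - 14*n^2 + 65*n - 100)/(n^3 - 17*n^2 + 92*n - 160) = (n - 5)/(n - 8)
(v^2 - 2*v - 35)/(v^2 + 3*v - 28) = (v^2 - 2*v - 35)/(v^2 + 3*v - 28)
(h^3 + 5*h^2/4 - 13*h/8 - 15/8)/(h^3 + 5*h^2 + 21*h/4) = (4*h^2 - h - 5)/(2*h*(2*h + 7))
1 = 1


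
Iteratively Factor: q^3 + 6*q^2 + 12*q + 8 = (q + 2)*(q^2 + 4*q + 4) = (q + 2)^2*(q + 2)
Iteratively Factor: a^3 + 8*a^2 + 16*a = (a)*(a^2 + 8*a + 16) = a*(a + 4)*(a + 4)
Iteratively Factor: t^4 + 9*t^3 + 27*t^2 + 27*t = (t + 3)*(t^3 + 6*t^2 + 9*t) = t*(t + 3)*(t^2 + 6*t + 9) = t*(t + 3)^2*(t + 3)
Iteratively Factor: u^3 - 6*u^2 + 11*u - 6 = (u - 2)*(u^2 - 4*u + 3) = (u - 3)*(u - 2)*(u - 1)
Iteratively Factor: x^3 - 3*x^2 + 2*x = (x - 1)*(x^2 - 2*x) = x*(x - 1)*(x - 2)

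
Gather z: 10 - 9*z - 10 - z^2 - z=-z^2 - 10*z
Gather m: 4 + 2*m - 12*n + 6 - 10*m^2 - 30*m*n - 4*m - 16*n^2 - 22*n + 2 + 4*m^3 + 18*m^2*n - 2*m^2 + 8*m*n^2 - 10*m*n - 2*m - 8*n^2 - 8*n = 4*m^3 + m^2*(18*n - 12) + m*(8*n^2 - 40*n - 4) - 24*n^2 - 42*n + 12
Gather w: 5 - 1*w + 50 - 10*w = 55 - 11*w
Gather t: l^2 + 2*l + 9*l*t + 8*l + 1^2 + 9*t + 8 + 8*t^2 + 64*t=l^2 + 10*l + 8*t^2 + t*(9*l + 73) + 9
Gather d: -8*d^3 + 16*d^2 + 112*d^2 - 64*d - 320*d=-8*d^3 + 128*d^2 - 384*d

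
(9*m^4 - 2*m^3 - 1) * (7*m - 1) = 63*m^5 - 23*m^4 + 2*m^3 - 7*m + 1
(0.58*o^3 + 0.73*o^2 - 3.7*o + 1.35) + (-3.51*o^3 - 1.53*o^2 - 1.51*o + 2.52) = -2.93*o^3 - 0.8*o^2 - 5.21*o + 3.87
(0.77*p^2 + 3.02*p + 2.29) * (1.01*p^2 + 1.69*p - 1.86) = 0.7777*p^4 + 4.3515*p^3 + 5.9845*p^2 - 1.7471*p - 4.2594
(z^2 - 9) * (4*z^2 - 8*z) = 4*z^4 - 8*z^3 - 36*z^2 + 72*z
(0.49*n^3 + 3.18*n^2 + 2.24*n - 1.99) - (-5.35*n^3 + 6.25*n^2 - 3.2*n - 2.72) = 5.84*n^3 - 3.07*n^2 + 5.44*n + 0.73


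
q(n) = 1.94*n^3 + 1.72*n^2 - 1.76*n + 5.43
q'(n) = 5.82*n^2 + 3.44*n - 1.76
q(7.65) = 961.16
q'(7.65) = 365.16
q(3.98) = 147.98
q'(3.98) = 104.12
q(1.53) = 13.71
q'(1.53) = 17.13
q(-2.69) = -15.15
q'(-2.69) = 31.10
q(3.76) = 126.25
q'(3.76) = 93.46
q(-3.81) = -70.19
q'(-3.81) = 69.62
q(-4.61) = -139.97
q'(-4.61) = 106.07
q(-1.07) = 6.91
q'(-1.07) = 1.22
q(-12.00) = -3078.09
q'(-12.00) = 795.04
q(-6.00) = -341.13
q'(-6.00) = 187.12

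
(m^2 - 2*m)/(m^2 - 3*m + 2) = m/(m - 1)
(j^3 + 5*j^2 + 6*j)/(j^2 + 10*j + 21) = j*(j + 2)/(j + 7)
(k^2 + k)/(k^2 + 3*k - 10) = k*(k + 1)/(k^2 + 3*k - 10)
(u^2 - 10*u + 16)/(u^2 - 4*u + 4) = (u - 8)/(u - 2)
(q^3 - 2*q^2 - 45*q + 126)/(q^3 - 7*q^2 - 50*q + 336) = (q - 3)/(q - 8)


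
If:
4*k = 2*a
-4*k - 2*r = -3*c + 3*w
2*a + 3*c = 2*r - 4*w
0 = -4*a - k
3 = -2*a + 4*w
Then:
No Solution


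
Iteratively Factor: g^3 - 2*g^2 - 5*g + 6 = (g - 3)*(g^2 + g - 2) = (g - 3)*(g - 1)*(g + 2)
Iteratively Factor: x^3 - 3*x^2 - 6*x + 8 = (x + 2)*(x^2 - 5*x + 4) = (x - 1)*(x + 2)*(x - 4)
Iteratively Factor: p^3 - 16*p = (p - 4)*(p^2 + 4*p) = p*(p - 4)*(p + 4)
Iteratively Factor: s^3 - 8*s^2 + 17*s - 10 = (s - 2)*(s^2 - 6*s + 5) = (s - 2)*(s - 1)*(s - 5)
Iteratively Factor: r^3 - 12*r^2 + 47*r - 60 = (r - 4)*(r^2 - 8*r + 15) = (r - 4)*(r - 3)*(r - 5)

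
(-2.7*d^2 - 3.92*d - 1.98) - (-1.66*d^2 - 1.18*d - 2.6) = -1.04*d^2 - 2.74*d + 0.62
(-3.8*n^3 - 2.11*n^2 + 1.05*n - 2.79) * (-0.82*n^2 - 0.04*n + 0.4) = 3.116*n^5 + 1.8822*n^4 - 2.2966*n^3 + 1.4018*n^2 + 0.5316*n - 1.116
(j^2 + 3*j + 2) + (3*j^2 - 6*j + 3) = 4*j^2 - 3*j + 5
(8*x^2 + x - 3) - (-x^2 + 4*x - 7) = 9*x^2 - 3*x + 4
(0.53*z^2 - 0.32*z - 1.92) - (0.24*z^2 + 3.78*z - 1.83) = 0.29*z^2 - 4.1*z - 0.0899999999999999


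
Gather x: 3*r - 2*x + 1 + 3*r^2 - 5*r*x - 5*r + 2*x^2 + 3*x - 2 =3*r^2 - 2*r + 2*x^2 + x*(1 - 5*r) - 1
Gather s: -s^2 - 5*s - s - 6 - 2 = -s^2 - 6*s - 8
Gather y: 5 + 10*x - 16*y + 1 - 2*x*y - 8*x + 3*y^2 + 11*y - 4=2*x + 3*y^2 + y*(-2*x - 5) + 2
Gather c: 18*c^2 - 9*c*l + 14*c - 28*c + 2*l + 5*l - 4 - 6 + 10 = 18*c^2 + c*(-9*l - 14) + 7*l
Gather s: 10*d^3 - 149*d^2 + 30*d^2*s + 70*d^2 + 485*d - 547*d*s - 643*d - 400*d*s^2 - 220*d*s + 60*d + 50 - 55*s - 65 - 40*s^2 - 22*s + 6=10*d^3 - 79*d^2 - 98*d + s^2*(-400*d - 40) + s*(30*d^2 - 767*d - 77) - 9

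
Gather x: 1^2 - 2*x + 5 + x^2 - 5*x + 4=x^2 - 7*x + 10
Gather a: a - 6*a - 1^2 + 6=5 - 5*a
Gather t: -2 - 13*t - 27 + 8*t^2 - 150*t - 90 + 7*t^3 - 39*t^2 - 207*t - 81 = 7*t^3 - 31*t^2 - 370*t - 200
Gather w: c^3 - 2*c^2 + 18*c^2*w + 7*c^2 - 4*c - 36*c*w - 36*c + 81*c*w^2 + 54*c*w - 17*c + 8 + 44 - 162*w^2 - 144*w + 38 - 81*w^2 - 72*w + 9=c^3 + 5*c^2 - 57*c + w^2*(81*c - 243) + w*(18*c^2 + 18*c - 216) + 99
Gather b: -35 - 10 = -45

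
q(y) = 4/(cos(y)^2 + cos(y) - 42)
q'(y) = 4*(2*sin(y)*cos(y) + sin(y))/(cos(y)^2 + cos(y) - 42)^2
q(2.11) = -0.09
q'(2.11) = -0.00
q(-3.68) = -0.09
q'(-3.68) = -0.00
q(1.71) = -0.09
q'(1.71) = 0.00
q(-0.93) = -0.10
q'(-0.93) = -0.00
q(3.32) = -0.10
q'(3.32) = 0.00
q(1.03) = -0.10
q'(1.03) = 0.00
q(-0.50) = -0.10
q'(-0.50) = -0.00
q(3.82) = -0.09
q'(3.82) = 0.00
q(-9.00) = -0.10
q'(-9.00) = 0.00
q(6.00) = -0.10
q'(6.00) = 0.00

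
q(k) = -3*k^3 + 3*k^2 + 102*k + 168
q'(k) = -9*k^2 + 6*k + 102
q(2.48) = 393.65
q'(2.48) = 61.53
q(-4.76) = 74.00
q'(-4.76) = -130.48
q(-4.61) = 55.45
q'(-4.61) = -116.93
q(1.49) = 316.72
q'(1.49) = 90.96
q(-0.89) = 81.71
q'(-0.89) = 89.53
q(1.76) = 340.46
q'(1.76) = 84.68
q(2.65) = 403.54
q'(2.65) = 54.70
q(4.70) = 402.20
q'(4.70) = -68.61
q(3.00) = 420.00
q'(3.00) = 39.00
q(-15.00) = 9438.00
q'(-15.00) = -2013.00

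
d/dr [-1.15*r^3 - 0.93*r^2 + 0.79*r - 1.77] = -3.45*r^2 - 1.86*r + 0.79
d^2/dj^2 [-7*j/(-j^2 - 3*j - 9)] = 14*(j*(2*j + 3)^2 - 3*(j + 1)*(j^2 + 3*j + 9))/(j^2 + 3*j + 9)^3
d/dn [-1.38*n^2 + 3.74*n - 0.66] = 3.74 - 2.76*n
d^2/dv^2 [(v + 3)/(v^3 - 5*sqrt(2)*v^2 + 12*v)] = 2*(v*(v^2 - 5*sqrt(2)*v + 12)*(-3*v^2 + 10*sqrt(2)*v - (v + 3)*(3*v - 5*sqrt(2)) - 12) + (v + 3)*(3*v^2 - 10*sqrt(2)*v + 12)^2)/(v^3*(v^2 - 5*sqrt(2)*v + 12)^3)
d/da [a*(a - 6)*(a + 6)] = 3*a^2 - 36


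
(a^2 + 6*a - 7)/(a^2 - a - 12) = (-a^2 - 6*a + 7)/(-a^2 + a + 12)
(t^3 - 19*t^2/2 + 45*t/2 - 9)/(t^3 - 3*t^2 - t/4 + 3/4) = 2*(t - 6)/(2*t + 1)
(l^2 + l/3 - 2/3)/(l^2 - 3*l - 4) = (l - 2/3)/(l - 4)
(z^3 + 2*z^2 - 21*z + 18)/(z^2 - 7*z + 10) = (z^3 + 2*z^2 - 21*z + 18)/(z^2 - 7*z + 10)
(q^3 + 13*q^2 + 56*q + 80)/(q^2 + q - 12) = (q^2 + 9*q + 20)/(q - 3)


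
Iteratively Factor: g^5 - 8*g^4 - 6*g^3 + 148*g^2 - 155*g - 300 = (g + 4)*(g^4 - 12*g^3 + 42*g^2 - 20*g - 75) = (g + 1)*(g + 4)*(g^3 - 13*g^2 + 55*g - 75) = (g - 5)*(g + 1)*(g + 4)*(g^2 - 8*g + 15) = (g - 5)*(g - 3)*(g + 1)*(g + 4)*(g - 5)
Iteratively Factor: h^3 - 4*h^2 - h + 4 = (h + 1)*(h^2 - 5*h + 4) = (h - 1)*(h + 1)*(h - 4)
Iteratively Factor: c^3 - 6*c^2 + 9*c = (c)*(c^2 - 6*c + 9) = c*(c - 3)*(c - 3)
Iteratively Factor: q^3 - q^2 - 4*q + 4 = (q + 2)*(q^2 - 3*q + 2) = (q - 1)*(q + 2)*(q - 2)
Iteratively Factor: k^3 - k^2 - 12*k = (k)*(k^2 - k - 12) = k*(k - 4)*(k + 3)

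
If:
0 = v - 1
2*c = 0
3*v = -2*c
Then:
No Solution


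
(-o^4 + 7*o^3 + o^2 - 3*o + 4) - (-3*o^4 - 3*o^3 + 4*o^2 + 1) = 2*o^4 + 10*o^3 - 3*o^2 - 3*o + 3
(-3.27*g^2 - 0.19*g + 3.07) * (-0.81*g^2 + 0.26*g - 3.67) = 2.6487*g^4 - 0.6963*g^3 + 9.4648*g^2 + 1.4955*g - 11.2669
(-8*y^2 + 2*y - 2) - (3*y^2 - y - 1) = -11*y^2 + 3*y - 1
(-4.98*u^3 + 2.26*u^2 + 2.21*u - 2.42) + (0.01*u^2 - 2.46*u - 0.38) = -4.98*u^3 + 2.27*u^2 - 0.25*u - 2.8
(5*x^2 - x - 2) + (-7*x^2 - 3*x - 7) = -2*x^2 - 4*x - 9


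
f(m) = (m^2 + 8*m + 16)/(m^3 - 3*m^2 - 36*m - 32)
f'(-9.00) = 0.00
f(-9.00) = -0.04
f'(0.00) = 0.31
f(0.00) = -0.50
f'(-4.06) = 0.03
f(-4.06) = -0.00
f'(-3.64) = 0.04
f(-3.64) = 0.01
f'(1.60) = 0.02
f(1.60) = -0.34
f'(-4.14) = 0.02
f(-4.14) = -0.00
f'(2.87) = -0.03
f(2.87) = -0.35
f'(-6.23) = 0.01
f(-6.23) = -0.03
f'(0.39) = 0.15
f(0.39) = -0.42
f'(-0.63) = 2.42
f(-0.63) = -1.06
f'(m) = (2*m + 8)/(m^3 - 3*m^2 - 36*m - 32) + (-3*m^2 + 6*m + 36)*(m^2 + 8*m + 16)/(m^3 - 3*m^2 - 36*m - 32)^2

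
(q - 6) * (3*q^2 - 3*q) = 3*q^3 - 21*q^2 + 18*q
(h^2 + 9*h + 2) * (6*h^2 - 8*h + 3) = 6*h^4 + 46*h^3 - 57*h^2 + 11*h + 6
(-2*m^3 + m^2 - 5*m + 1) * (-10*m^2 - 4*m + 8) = 20*m^5 - 2*m^4 + 30*m^3 + 18*m^2 - 44*m + 8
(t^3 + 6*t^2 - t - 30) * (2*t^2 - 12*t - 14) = 2*t^5 - 88*t^3 - 132*t^2 + 374*t + 420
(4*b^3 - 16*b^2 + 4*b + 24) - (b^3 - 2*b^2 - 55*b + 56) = 3*b^3 - 14*b^2 + 59*b - 32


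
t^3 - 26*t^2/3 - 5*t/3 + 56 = (t - 8)*(t - 3)*(t + 7/3)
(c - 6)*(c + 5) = c^2 - c - 30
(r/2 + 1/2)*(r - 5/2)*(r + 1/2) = r^3/2 - r^2/2 - 13*r/8 - 5/8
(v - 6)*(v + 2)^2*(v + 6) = v^4 + 4*v^3 - 32*v^2 - 144*v - 144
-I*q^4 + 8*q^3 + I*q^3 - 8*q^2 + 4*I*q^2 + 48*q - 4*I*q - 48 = (q - 2*I)*(q + 4*I)*(q + 6*I)*(-I*q + I)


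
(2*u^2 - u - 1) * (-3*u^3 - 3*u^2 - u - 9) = -6*u^5 - 3*u^4 + 4*u^3 - 14*u^2 + 10*u + 9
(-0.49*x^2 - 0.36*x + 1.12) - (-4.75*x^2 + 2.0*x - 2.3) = 4.26*x^2 - 2.36*x + 3.42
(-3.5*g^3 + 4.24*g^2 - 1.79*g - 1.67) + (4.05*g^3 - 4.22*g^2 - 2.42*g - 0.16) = 0.55*g^3 + 0.0200000000000005*g^2 - 4.21*g - 1.83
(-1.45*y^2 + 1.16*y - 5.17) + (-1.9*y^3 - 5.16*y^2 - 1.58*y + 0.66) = -1.9*y^3 - 6.61*y^2 - 0.42*y - 4.51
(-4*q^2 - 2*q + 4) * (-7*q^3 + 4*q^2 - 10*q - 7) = 28*q^5 - 2*q^4 + 4*q^3 + 64*q^2 - 26*q - 28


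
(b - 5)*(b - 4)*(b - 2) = b^3 - 11*b^2 + 38*b - 40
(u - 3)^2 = u^2 - 6*u + 9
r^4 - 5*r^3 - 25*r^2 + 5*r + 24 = (r - 8)*(r - 1)*(r + 1)*(r + 3)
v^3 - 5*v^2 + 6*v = v*(v - 3)*(v - 2)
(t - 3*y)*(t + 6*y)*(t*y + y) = t^3*y + 3*t^2*y^2 + t^2*y - 18*t*y^3 + 3*t*y^2 - 18*y^3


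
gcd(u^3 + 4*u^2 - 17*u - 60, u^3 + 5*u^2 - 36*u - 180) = u + 5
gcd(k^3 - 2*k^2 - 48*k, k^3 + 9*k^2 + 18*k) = k^2 + 6*k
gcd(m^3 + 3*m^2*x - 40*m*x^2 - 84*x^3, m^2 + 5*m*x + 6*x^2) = m + 2*x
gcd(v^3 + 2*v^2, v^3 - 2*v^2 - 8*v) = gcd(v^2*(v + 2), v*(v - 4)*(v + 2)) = v^2 + 2*v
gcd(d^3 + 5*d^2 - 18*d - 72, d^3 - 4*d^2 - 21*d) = d + 3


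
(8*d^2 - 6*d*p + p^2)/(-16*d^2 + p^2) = (-2*d + p)/(4*d + p)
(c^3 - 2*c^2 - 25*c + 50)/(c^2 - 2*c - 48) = (-c^3 + 2*c^2 + 25*c - 50)/(-c^2 + 2*c + 48)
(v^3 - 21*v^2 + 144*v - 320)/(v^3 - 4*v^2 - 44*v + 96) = (v^2 - 13*v + 40)/(v^2 + 4*v - 12)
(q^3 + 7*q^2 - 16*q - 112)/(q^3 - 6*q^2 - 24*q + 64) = (q^2 + 3*q - 28)/(q^2 - 10*q + 16)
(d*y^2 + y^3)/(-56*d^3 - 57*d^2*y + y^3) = y^2/(-56*d^2 - d*y + y^2)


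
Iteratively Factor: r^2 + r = (r + 1)*(r)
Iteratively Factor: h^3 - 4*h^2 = (h)*(h^2 - 4*h) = h*(h - 4)*(h)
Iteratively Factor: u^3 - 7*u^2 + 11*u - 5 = (u - 1)*(u^2 - 6*u + 5) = (u - 5)*(u - 1)*(u - 1)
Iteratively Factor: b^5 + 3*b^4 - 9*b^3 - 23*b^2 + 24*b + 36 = (b - 2)*(b^4 + 5*b^3 + b^2 - 21*b - 18) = (b - 2)*(b + 3)*(b^3 + 2*b^2 - 5*b - 6) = (b - 2)^2*(b + 3)*(b^2 + 4*b + 3) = (b - 2)^2*(b + 1)*(b + 3)*(b + 3)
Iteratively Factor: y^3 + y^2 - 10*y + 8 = (y + 4)*(y^2 - 3*y + 2) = (y - 1)*(y + 4)*(y - 2)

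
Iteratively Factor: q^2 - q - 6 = (q - 3)*(q + 2)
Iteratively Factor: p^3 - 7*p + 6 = (p + 3)*(p^2 - 3*p + 2) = (p - 1)*(p + 3)*(p - 2)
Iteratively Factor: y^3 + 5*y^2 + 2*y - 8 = (y + 2)*(y^2 + 3*y - 4) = (y + 2)*(y + 4)*(y - 1)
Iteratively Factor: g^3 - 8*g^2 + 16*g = (g - 4)*(g^2 - 4*g) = (g - 4)^2*(g)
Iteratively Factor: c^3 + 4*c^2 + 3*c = (c + 3)*(c^2 + c) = c*(c + 3)*(c + 1)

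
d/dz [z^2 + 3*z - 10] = 2*z + 3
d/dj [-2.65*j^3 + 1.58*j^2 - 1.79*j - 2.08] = -7.95*j^2 + 3.16*j - 1.79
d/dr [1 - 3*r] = -3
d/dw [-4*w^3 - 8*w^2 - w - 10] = -12*w^2 - 16*w - 1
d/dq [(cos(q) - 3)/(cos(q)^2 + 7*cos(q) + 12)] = (cos(q)^2 - 6*cos(q) - 33)*sin(q)/(cos(q)^2 + 7*cos(q) + 12)^2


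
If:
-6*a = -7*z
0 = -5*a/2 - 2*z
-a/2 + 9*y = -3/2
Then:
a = 0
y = -1/6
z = 0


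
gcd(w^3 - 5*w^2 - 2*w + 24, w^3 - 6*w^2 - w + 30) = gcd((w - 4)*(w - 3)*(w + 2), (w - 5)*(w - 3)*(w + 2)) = w^2 - w - 6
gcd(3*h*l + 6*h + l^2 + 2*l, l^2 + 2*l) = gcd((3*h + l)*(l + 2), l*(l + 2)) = l + 2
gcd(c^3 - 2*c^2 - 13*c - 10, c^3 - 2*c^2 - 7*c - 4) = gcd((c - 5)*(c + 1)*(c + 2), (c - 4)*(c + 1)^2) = c + 1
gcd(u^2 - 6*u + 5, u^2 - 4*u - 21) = 1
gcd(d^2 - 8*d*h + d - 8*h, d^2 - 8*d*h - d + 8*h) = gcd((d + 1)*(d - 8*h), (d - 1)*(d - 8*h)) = d - 8*h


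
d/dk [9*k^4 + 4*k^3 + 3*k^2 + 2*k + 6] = 36*k^3 + 12*k^2 + 6*k + 2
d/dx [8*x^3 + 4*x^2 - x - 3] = 24*x^2 + 8*x - 1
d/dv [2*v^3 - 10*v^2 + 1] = 2*v*(3*v - 10)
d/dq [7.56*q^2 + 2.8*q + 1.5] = 15.12*q + 2.8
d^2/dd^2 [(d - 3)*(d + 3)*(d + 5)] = 6*d + 10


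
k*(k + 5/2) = k^2 + 5*k/2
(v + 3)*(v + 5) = v^2 + 8*v + 15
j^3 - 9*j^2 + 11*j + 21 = (j - 7)*(j - 3)*(j + 1)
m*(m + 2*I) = m^2 + 2*I*m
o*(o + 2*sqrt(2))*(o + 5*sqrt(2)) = o^3 + 7*sqrt(2)*o^2 + 20*o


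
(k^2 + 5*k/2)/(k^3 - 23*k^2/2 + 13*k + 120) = k/(k^2 - 14*k + 48)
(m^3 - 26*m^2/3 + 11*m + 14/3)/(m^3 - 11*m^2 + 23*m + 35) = (3*m^2 - 5*m - 2)/(3*(m^2 - 4*m - 5))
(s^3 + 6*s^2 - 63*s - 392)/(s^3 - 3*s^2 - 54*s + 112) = (s + 7)/(s - 2)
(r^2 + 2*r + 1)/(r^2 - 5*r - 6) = (r + 1)/(r - 6)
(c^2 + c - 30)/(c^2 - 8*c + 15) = (c + 6)/(c - 3)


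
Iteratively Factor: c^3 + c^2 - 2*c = (c - 1)*(c^2 + 2*c) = c*(c - 1)*(c + 2)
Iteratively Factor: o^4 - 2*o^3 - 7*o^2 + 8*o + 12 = (o - 2)*(o^3 - 7*o - 6) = (o - 2)*(o + 1)*(o^2 - o - 6) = (o - 3)*(o - 2)*(o + 1)*(o + 2)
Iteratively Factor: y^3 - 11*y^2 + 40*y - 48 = (y - 4)*(y^2 - 7*y + 12) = (y - 4)^2*(y - 3)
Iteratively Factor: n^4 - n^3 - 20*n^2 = (n)*(n^3 - n^2 - 20*n) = n*(n - 5)*(n^2 + 4*n) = n*(n - 5)*(n + 4)*(n)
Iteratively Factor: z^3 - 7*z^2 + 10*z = (z - 5)*(z^2 - 2*z) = (z - 5)*(z - 2)*(z)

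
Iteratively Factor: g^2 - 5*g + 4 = (g - 4)*(g - 1)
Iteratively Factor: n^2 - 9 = (n - 3)*(n + 3)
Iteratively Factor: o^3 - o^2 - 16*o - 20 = (o - 5)*(o^2 + 4*o + 4) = (o - 5)*(o + 2)*(o + 2)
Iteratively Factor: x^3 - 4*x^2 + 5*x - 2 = (x - 1)*(x^2 - 3*x + 2) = (x - 1)^2*(x - 2)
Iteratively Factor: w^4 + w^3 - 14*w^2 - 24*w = (w + 2)*(w^3 - w^2 - 12*w) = (w + 2)*(w + 3)*(w^2 - 4*w) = (w - 4)*(w + 2)*(w + 3)*(w)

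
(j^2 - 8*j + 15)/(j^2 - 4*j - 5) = (j - 3)/(j + 1)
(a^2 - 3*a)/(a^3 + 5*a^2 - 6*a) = (a - 3)/(a^2 + 5*a - 6)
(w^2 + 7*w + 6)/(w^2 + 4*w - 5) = (w^2 + 7*w + 6)/(w^2 + 4*w - 5)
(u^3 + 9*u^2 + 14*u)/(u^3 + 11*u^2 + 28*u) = (u + 2)/(u + 4)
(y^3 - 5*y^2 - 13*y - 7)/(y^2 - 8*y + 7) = (y^2 + 2*y + 1)/(y - 1)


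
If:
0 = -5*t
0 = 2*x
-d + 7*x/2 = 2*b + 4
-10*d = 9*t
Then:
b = -2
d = 0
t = 0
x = 0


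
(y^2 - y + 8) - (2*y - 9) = y^2 - 3*y + 17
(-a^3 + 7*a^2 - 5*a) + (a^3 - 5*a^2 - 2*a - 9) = 2*a^2 - 7*a - 9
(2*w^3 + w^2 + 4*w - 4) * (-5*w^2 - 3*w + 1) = -10*w^5 - 11*w^4 - 21*w^3 + 9*w^2 + 16*w - 4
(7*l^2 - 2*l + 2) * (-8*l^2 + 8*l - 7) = -56*l^4 + 72*l^3 - 81*l^2 + 30*l - 14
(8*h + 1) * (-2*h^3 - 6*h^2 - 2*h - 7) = -16*h^4 - 50*h^3 - 22*h^2 - 58*h - 7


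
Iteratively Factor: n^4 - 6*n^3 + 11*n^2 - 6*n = (n - 1)*(n^3 - 5*n^2 + 6*n) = (n - 2)*(n - 1)*(n^2 - 3*n) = n*(n - 2)*(n - 1)*(n - 3)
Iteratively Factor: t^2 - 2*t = (t - 2)*(t)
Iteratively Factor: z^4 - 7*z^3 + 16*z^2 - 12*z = (z)*(z^3 - 7*z^2 + 16*z - 12) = z*(z - 2)*(z^2 - 5*z + 6) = z*(z - 2)^2*(z - 3)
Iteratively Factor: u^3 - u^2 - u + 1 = (u + 1)*(u^2 - 2*u + 1) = (u - 1)*(u + 1)*(u - 1)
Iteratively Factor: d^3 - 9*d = (d + 3)*(d^2 - 3*d) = (d - 3)*(d + 3)*(d)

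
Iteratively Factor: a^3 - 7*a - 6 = (a + 2)*(a^2 - 2*a - 3) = (a - 3)*(a + 2)*(a + 1)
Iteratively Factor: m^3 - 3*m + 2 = (m + 2)*(m^2 - 2*m + 1) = (m - 1)*(m + 2)*(m - 1)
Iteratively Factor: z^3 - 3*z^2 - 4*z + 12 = (z - 3)*(z^2 - 4) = (z - 3)*(z - 2)*(z + 2)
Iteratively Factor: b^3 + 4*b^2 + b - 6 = (b + 3)*(b^2 + b - 2) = (b + 2)*(b + 3)*(b - 1)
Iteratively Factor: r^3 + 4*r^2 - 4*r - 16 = (r + 2)*(r^2 + 2*r - 8) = (r - 2)*(r + 2)*(r + 4)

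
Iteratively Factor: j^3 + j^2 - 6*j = (j - 2)*(j^2 + 3*j) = (j - 2)*(j + 3)*(j)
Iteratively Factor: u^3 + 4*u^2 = (u)*(u^2 + 4*u) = u^2*(u + 4)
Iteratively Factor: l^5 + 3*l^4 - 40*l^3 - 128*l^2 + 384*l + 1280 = (l + 4)*(l^4 - l^3 - 36*l^2 + 16*l + 320) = (l - 4)*(l + 4)*(l^3 + 3*l^2 - 24*l - 80) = (l - 5)*(l - 4)*(l + 4)*(l^2 + 8*l + 16) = (l - 5)*(l - 4)*(l + 4)^2*(l + 4)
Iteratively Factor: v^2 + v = (v)*(v + 1)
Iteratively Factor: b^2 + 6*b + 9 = (b + 3)*(b + 3)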